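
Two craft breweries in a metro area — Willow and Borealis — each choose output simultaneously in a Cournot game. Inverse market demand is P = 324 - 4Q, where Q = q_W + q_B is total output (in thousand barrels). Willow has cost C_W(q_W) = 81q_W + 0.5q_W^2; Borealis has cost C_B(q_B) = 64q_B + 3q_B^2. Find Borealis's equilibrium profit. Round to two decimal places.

1082.64

Willow's profit: π_W = (324 - 4Q)q_W - (81q_W + (1/2)q_W²). Setting ∂π_W/∂q_W = 0: 243 - 9q_W - 4(q_B) = 0.
Borealis's profit: π_B = (324 - 4Q)q_B - (64q_B + 3q_B²). Setting ∂π_B/∂q_B = 0: 260 - 14q_B - 4(q_W) = 0.
Best responses: q_W = (243 - 4q_B)/9, q_B = (260 - 4q_W)/14.
Substituting one into the other gives q_W = 1181/55 and q_B = 684/55.
Price P = 324 - 4·(373/11) = 188.3636.
Borealis's profit: 188.3636·(684/55) - 64·(684/55) - 3(684/55)² = 1082.6420.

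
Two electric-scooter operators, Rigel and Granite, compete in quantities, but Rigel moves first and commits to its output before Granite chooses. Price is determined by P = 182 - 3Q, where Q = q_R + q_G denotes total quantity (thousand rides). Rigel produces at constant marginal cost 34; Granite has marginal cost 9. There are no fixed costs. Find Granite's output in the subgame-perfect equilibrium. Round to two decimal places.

18.58

The follower Granite best-responds to any q_R: π_G = (182 - 3Q)q_G - 9q_G.
∂π_G/∂q_G = 173 - 3q_R - 6q_G = 0 gives the reaction function q_G = (173 - 3q_R)/6.
Rigel substitutes q_G(q_R) into its own profit: π_R = q_R(182 - 3q_R - (173 - 3q_R)/2) - 34q_R = (191/2 - (3/2)q_R)q_R - 34q_R.
Maximising: ∂π_R/∂q_R = 123/2 - 3q_R = 0, giving q_R = 41/2.
Then q_G = (173 - 3·(41/2))/6 = 223/12.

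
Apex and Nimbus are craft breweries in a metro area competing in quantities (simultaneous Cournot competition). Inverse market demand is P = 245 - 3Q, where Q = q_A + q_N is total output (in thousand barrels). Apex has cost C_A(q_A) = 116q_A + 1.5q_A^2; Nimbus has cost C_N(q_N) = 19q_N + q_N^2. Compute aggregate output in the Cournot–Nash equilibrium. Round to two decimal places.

Apex's profit: π_A = (245 - 3Q)q_A - (116q_A + (3/2)q_A²). Setting ∂π_A/∂q_A = 0: 129 - 9q_A - 3(q_N) = 0.
Nimbus's first-order condition: 226 - 8q_N - 3(q_A) = 0.
So q_A = (129 - 3q_N)/9 and q_N = (226 - 3q_A)/8.
Solving the pair: q_A = 118/21, q_N = 183/7.
Total output Q = 118/21 + 183/7 = 667/21.

31.76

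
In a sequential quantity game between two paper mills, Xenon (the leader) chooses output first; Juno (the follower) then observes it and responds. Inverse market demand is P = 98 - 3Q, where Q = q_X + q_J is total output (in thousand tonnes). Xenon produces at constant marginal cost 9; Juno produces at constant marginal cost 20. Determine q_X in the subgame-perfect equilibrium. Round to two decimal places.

The follower Juno best-responds to any q_X: π_J = (98 - 3Q)q_J - 20q_J.
Follower FOC: 78 - 3q_X - 6q_J = 0, so q_J(q_X) = (78 - 3q_X)/6.
The leader anticipates this reaction. Substituting into P = 98 - 3Q gives P = 59 - (3/2)q_X, so π_X = (59 - (3/2)q_X)q_X - 9q_X.
The leader's first-order condition 50 - 3q_X = 0 yields q_X = 50/3.
Then q_J = (78 - 3·(50/3))/6 = 14/3.

16.67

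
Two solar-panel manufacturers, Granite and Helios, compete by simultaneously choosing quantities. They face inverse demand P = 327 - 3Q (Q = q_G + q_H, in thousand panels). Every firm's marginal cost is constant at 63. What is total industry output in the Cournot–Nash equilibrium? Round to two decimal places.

Each firm earns π_i = (327 - 3Q)q_i - 63q_i.
Setting ∂π_i/∂q_i = 0 with rivals' quantities fixed: 264 - 6q_i - 3q_j = 0.
By symmetry each firm produces the same amount; substituting q_j = q_i yields q_i = 264/9 = 88/3.
Total output Q = 88/3 + 88/3 = 176/3.

58.67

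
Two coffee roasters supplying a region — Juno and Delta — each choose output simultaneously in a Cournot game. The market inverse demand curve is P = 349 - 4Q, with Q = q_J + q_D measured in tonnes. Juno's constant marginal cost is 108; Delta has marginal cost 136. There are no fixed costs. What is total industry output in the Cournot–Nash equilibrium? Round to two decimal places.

Juno's profit: π_J = (349 - 4Q)q_J - (108q_J). Setting ∂π_J/∂q_J = 0: 241 - 8q_J - 4(q_D) = 0.
Delta's first-order condition: 213 - 8q_D - 4(q_J) = 0.
So q_J = (241 - 4q_D)/8 and q_D = (213 - 4q_J)/8.
Solving the pair: q_J = 269/12, q_D = 185/12.
Total output Q = 269/12 + 185/12 = 227/6.

37.83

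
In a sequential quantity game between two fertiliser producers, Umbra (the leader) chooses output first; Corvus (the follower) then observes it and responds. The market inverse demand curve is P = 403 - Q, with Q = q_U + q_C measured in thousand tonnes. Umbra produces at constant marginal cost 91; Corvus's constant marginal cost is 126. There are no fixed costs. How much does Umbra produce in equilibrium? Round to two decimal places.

173.50

The follower Corvus best-responds to any q_U: π_C = (403 - Q)q_C - 126q_C.
Setting the follower's marginal profit to zero, 277 - q_U - 2q_C = 0, i.e. q_C = (277 - q_U)/2.
Umbra substitutes q_C(q_U) into its own profit: π_U = q_U(403 - q_U - (277 - q_U)/2) - 91q_U = (529/2 - (1/2)q_U)q_U - 91q_U.
Leader FOC: 347/2 - q_U = 0, so q_U = 347/2.
Then q_C = (277 - 347/2)/2 = 207/4.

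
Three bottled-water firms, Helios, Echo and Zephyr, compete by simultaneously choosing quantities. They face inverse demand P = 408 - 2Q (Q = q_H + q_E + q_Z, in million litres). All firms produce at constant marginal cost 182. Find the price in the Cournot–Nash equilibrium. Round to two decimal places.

238.50

Each firm earns π_i = (408 - 2Q)q_i - 182q_i.
Setting ∂π_i/∂q_i = 0 with rivals' quantities fixed: 226 - 4q_i - 2·Σ_{j≠i} q_j = 0.
With identical firms every q_j equals q_i, so Σ_{j≠i} q_j = 2q_i and 226 = 8q_i, giving q_i = 113/4.
Total output Q = 339/4, so price P = 408 - 2·(339/4) = 477/2.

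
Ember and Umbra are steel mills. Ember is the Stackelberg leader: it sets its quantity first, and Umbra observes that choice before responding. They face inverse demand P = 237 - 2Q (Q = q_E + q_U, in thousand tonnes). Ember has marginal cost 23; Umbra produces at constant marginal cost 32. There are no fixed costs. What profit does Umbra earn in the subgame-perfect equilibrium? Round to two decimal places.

The follower Umbra best-responds to any q_E: π_U = (237 - 2Q)q_U - 32q_U.
Follower FOC: 205 - 2q_E - 4q_U = 0, so q_U(q_E) = (205 - 2q_E)/4.
Ember substitutes q_U(q_E) into its own profit: π_E = q_E(237 - 2q_E - (205 - 2q_E)/2) - 23q_E = (269/2 - q_E)q_E - 23q_E.
Leader FOC: 223/2 - 2q_E = 0, so q_E = 223/4.
Then q_U = (205 - 2·(223/4))/4 = 187/8.
Price P = 237 - 2·(633/8) = 315/4.
Umbra's profit: (315/4 - 32)·(187/8) = 1092.7813.

1092.78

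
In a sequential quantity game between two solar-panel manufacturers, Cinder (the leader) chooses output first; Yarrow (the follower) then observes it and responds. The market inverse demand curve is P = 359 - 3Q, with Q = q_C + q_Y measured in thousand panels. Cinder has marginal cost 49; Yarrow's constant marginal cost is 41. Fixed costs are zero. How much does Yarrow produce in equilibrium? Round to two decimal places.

27.83

Solve by backward induction. Given q_C, the follower Yarrow maximises π_Y = (359 - 3q_C - 3q_Y)q_Y - 41q_Y.
∂π_Y/∂q_Y = 318 - 3q_C - 6q_Y = 0 gives the reaction function q_Y = (318 - 3q_C)/6.
Cinder substitutes q_Y(q_C) into its own profit: π_C = q_C(359 - 3q_C - (318 - 3q_C)/2) - 49q_C = (200 - (3/2)q_C)q_C - 49q_C.
The leader's first-order condition 151 - 3q_C = 0 yields q_C = 151/3.
Then q_Y = (318 - 3·(151/3))/6 = 167/6.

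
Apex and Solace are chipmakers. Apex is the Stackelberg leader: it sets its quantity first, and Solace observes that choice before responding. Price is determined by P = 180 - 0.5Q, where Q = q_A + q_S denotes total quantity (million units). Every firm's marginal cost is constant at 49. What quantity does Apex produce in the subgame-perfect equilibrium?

131

The follower Solace best-responds to any q_A: π_S = (180 - 0.5Q)q_S - 49q_S.
Follower FOC: 131 - (1/2)q_A - q_S = 0, so q_S(q_A) = (131 - (1/2)q_A).
The leader anticipates this reaction. Substituting into P = 180 - 0.5Q gives P = 229/2 - (1/4)q_A, so π_A = (229/2 - (1/4)q_A)q_A - 49q_A.
Maximising: ∂π_A/∂q_A = 131/2 - (1/2)q_A = 0, giving q_A = 131.
Then q_S = (131 - (1/2)·131) = 131/2.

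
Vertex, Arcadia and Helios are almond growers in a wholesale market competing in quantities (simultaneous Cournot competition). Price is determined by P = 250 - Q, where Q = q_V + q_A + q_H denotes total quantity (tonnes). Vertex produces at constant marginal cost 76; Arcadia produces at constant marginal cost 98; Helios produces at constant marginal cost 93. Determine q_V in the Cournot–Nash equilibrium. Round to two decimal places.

Vertex's profit: π_V = (250 - Q)q_V - (76q_V). Setting ∂π_V/∂q_V = 0: 174 - 2q_V - (q_A + q_H) = 0.
Arcadia's first-order condition: 152 - 2q_A - (q_V + q_H) = 0.
Helios's first-order condition: 157 - 2q_H - (q_V + q_A) = 0.
Adding the 3 conditions: 483 − 2Q − 2Q = 0, i.e. Q = 483/4.
Back-substituting: q_V = (174 − 483/4) = 213/4, q_A = (152 − 483/4) = 125/4, q_H = (157 − 483/4) = 145/4.

53.25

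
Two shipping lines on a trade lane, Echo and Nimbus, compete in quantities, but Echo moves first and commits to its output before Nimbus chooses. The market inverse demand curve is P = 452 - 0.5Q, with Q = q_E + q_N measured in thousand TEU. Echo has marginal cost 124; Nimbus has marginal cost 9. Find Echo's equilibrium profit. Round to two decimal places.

11342.25

The follower Nimbus best-responds to any q_E: π_N = (452 - 0.5Q)q_N - 9q_N.
∂π_N/∂q_N = 443 - (1/2)q_E - q_N = 0 gives the reaction function q_N = (443 - (1/2)q_E).
Echo substitutes q_N(q_E) into its own profit: π_E = q_E(452 - (1/2)q_E - (443 - (1/2)q_E)/2) - 124q_E = (461/2 - (1/4)q_E)q_E - 124q_E.
Maximising: ∂π_E/∂q_E = 213/2 - (1/2)q_E = 0, giving q_E = 213.
Then q_N = (443 - (1/2)·213) = 673/2.
Price P = 452 - (1/2)·(1099/2) = 709/4.
Echo's profit: (709/4 - 124)·213 = 11342.2500.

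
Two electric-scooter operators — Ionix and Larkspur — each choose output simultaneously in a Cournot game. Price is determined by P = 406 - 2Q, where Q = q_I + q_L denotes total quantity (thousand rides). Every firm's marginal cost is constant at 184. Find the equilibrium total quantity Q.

A representative firm's profit is π_i = q_i(406 - 2Q) - 184q_i.
First-order condition (treating rivals' output as given): 222 - 4q_i - 2q_j = 0.
By symmetry each firm produces the same amount; substituting q_j = q_i yields q_i = 222/6 = 37.
Total output Q = 37 + 37 = 74.

74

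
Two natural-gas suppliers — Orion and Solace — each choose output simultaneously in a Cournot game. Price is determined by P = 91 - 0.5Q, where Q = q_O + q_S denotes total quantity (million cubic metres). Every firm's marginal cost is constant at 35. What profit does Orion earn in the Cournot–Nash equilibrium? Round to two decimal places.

696.89

A representative firm's profit is π_i = q_i(91 - 0.5Q) - 35q_i.
Setting ∂π_i/∂q_i = 0 with rivals' quantities fixed: 56 - q_i - (1/2)q_j = 0.
By symmetry each firm produces the same amount; substituting q_j = q_i yields q_i = 56/(3/2) = 112/3.
Price P = 91 - (1/2)·(224/3) = 161/3.
Orion's profit: (161/3 - 35)·(112/3) = 696.8889.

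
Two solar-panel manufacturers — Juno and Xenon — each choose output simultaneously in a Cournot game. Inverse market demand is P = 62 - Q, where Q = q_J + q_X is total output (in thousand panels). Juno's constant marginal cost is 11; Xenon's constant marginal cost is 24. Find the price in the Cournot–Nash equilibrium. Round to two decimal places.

32.33

Juno's profit: π_J = (62 - Q)q_J - (11q_J). Setting ∂π_J/∂q_J = 0: 51 - 2q_J - (q_X) = 0.
Xenon's first-order condition: 38 - 2q_X - (q_J) = 0.
Rearranging gives the reaction functions q_J = (51 - q_X)/2 and q_X = (38 - q_J)/2.
Solving the pair: q_J = 64/3, q_X = 25/3.
Total output Q = 89/3, so price P = 62 - 89/3 = 97/3.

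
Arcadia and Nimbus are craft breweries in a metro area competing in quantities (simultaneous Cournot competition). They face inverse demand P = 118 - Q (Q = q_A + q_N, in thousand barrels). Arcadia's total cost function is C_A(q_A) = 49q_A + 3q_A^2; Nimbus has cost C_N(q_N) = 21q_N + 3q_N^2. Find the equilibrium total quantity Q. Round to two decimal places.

Arcadia's profit: π_A = (118 - Q)q_A - (49q_A + 3q_A²). Setting ∂π_A/∂q_A = 0: 69 - 8q_A - (q_N) = 0.
Nimbus's first-order condition: 97 - 8q_N - (q_A) = 0.
So q_A = (69 - q_N)/8 and q_N = (97 - q_A)/8.
Solving the pair: q_A = 65/9, q_N = 101/9.
Total output Q = 65/9 + 101/9 = 166/9.

18.44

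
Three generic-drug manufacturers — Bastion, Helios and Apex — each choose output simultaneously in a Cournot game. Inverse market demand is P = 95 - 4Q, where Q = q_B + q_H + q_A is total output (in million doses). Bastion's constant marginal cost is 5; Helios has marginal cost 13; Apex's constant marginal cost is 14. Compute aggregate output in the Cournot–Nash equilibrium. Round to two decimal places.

Bastion's profit: π_B = (95 - 4Q)q_B - (5q_B). Setting ∂π_B/∂q_B = 0: 90 - 8q_B - 4(q_H + q_A) = 0.
Helios's profit: π_H = (95 - 4Q)q_H - (13q_H). Setting ∂π_H/∂q_H = 0: 82 - 8q_H - 4(q_B + q_A) = 0.
Apex's profit: π_A = (95 - 4Q)q_A - (14q_A). Setting ∂π_A/∂q_A = 0: 81 - 8q_A - 4(q_B + q_H) = 0.
Adding the 3 first-order conditions: 253 − 16Q = 0, so Q = 253/16.
Back-substituting: q_B = (90 − 253/4)/4 = 107/16, q_H = (82 − 253/4)/4 = 75/16, q_A = (81 − 253/4)/4 = 71/16.
Total output Q = 107/16 + 75/16 + 71/16 = 253/16.

15.81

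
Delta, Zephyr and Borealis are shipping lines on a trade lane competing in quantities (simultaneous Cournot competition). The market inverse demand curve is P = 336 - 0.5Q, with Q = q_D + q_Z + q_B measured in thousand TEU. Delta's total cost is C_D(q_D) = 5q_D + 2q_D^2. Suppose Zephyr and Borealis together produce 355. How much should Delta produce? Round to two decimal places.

With rivals' combined output fixed at 355, Delta's profit is π_D = (336 - (1/2)·355 - (1/2)q_D)q_D - (5q_D + 2q_D²) = (317/2 - (1/2)q_D)q_D - (5q_D + 2q_D²).
∂π_D/∂q_D = 307/2 - 5q_D = 0, so q_D = 307/10.

30.70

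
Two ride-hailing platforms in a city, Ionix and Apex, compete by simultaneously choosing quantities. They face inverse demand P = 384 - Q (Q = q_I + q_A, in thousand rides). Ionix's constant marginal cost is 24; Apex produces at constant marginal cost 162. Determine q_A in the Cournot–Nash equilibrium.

28

Ionix's profit: π_I = (384 - Q)q_I - (24q_I). Setting ∂π_I/∂q_I = 0: 360 - 2q_I - (q_A) = 0.
Apex's first-order condition: 222 - 2q_A - (q_I) = 0.
Best responses: q_I = (360 - q_A)/2, q_A = (222 - q_I)/2.
Substituting one into the other gives q_I = 166 and q_A = 28.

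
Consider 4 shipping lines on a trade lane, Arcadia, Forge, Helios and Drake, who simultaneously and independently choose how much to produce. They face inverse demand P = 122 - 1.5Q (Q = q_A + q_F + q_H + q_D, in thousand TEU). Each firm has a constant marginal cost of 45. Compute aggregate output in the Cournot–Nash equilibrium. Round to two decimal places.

A representative firm's profit is π_i = q_i(122 - 1.5Q) - 45q_i.
First-order condition (treating rivals' output as given): 77 - 3q_i - (3/2)·Σ_{j≠i} q_j = 0.
With identical firms every q_j equals q_i, so Σ_{j≠i} q_j = 3q_i and 77 = (15/2)q_i, giving q_i = 154/15.
Total output Q = 154/15 + 154/15 + 154/15 + 154/15 = 616/15.

41.07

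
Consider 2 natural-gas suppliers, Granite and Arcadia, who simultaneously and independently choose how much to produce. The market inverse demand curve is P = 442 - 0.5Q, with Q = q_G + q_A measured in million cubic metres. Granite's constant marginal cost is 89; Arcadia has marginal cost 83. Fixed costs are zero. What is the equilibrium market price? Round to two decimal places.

Granite's profit: π_G = (442 - 0.5Q)q_G - (89q_G). Setting ∂π_G/∂q_G = 0: 353 - q_G - (1/2)(q_A) = 0.
Arcadia's profit: π_A = (442 - 0.5Q)q_A - (83q_A). Setting ∂π_A/∂q_A = 0: 359 - q_A - (1/2)(q_G) = 0.
Best responses: q_G = (353 - (1/2)q_A), q_A = (359 - (1/2)q_G).
Substituting one into the other gives q_G = 694/3 and q_A = 730/3.
Total output Q = 1424/3, so price P = 442 - (1/2)·(1424/3) = 614/3.

204.67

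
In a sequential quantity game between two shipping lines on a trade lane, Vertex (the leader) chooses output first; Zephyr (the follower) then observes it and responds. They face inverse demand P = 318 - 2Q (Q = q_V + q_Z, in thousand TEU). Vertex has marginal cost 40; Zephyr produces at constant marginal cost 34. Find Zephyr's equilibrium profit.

The follower Zephyr best-responds to any q_V: π_Z = (318 - 2Q)q_Z - 34q_Z.
Setting the follower's marginal profit to zero, 284 - 2q_V - 4q_Z = 0, i.e. q_Z = (284 - 2q_V)/4.
The leader anticipates this reaction. Substituting into P = 318 - 2Q gives P = 176 - q_V, so π_V = (176 - q_V)q_V - 40q_V.
The leader's first-order condition 136 - 2q_V = 0 yields q_V = 68.
Then q_Z = (284 - 2·68)/4 = 37.
Price P = 318 - 2·105 = 108.
Zephyr's profit: (108 - 34)·37 = 2738.

2738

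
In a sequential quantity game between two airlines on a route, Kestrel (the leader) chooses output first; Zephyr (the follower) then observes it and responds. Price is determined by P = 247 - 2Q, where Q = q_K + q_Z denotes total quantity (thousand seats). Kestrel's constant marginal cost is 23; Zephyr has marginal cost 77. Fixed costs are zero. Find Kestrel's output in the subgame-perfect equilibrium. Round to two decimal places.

The follower Zephyr best-responds to any q_K: π_Z = (247 - 2Q)q_Z - 77q_Z.
Setting the follower's marginal profit to zero, 170 - 2q_K - 4q_Z = 0, i.e. q_Z = (170 - 2q_K)/4.
Kestrel substitutes q_Z(q_K) into its own profit: π_K = q_K(247 - 2q_K - (170 - 2q_K)/2) - 23q_K = (162 - q_K)q_K - 23q_K.
Maximising: ∂π_K/∂q_K = 139 - 2q_K = 0, giving q_K = 139/2.
Then q_Z = (170 - 2·(139/2))/4 = 31/4.

69.50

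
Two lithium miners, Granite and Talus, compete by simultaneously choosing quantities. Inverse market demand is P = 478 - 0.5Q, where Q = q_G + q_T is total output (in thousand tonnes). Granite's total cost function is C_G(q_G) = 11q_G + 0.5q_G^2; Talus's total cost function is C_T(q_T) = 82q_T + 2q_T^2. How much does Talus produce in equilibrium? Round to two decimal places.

Granite's profit: π_G = (478 - 0.5Q)q_G - (11q_G + (1/2)q_G²). Setting ∂π_G/∂q_G = 0: 467 - 2q_G - (1/2)(q_T) = 0.
Talus's first-order condition: 396 - 5q_T - (1/2)(q_G) = 0.
So q_G = (467 - (1/2)q_T)/2 and q_T = (396 - (1/2)q_G)/5.
Substituting one into the other gives q_G = 219.1795 and q_T = 57.2821.

57.28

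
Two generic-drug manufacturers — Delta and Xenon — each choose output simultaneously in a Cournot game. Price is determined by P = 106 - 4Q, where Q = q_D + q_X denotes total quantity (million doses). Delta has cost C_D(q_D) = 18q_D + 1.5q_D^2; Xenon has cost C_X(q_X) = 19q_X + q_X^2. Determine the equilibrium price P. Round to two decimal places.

Delta's profit: π_D = (106 - 4Q)q_D - (18q_D + (3/2)q_D²). Setting ∂π_D/∂q_D = 0: 88 - 11q_D - 4(q_X) = 0.
Xenon's first-order condition: 87 - 10q_X - 4(q_D) = 0.
Rearranging gives the reaction functions q_D = (88 - 4q_X)/11 and q_X = (87 - 4q_D)/10.
Substituting one into the other gives q_D = 266/47 and q_X = 605/94.
Total output Q = 1137/94, so price P = 106 - 4·(1137/94) = 57.6170.

57.62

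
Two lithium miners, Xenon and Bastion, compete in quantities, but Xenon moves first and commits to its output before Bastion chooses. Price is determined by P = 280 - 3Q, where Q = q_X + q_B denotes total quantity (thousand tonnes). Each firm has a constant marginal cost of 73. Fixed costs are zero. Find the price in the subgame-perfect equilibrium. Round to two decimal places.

124.75

Solve by backward induction. Given q_X, the follower Bastion maximises π_B = (280 - 3q_X - 3q_B)q_B - 73q_B.
Follower FOC: 207 - 3q_X - 6q_B = 0, so q_B(q_X) = (207 - 3q_X)/6.
Xenon substitutes q_B(q_X) into its own profit: π_X = q_X(280 - 3q_X - (207 - 3q_X)/2) - 73q_X = (353/2 - (3/2)q_X)q_X - 73q_X.
The leader's first-order condition 207/2 - 3q_X = 0 yields q_X = 69/2.
Then q_B = (207 - 3·(69/2))/6 = 69/4.
Total output Q = 207/4, so price P = 280 - 3·(207/4) = 499/4.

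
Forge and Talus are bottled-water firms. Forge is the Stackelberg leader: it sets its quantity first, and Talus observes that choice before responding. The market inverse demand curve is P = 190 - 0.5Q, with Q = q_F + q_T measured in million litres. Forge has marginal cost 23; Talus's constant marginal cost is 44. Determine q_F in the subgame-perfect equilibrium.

Solve by backward induction. Given q_F, the follower Talus maximises π_T = (190 - (1/2)q_F - (1/2)q_T)q_T - 44q_T.
Follower FOC: 146 - (1/2)q_F - q_T = 0, so q_T(q_F) = (146 - (1/2)q_F).
Forge substitutes q_T(q_F) into its own profit: π_F = q_F(190 - (1/2)q_F - (146 - (1/2)q_F)/2) - 23q_F = (117 - (1/4)q_F)q_F - 23q_F.
Maximising: ∂π_F/∂q_F = 94 - (1/2)q_F = 0, giving q_F = 188.
Then q_T = (146 - (1/2)·188) = 52.

188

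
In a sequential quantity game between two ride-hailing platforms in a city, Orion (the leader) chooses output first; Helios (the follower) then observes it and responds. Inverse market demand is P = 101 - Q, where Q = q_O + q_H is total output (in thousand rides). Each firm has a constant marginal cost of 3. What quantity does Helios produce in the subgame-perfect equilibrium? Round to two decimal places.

Solve by backward induction. Given q_O, the follower Helios maximises π_H = (101 - q_O - q_H)q_H - 3q_H.
Setting the follower's marginal profit to zero, 98 - q_O - 2q_H = 0, i.e. q_H = (98 - q_O)/2.
The leader anticipates this reaction. Substituting into P = 101 - Q gives P = 52 - (1/2)q_O, so π_O = (52 - (1/2)q_O)q_O - 3q_O.
Maximising: ∂π_O/∂q_O = 49 - q_O = 0, giving q_O = 49.
Then q_H = (98 - 49)/2 = 49/2.

24.50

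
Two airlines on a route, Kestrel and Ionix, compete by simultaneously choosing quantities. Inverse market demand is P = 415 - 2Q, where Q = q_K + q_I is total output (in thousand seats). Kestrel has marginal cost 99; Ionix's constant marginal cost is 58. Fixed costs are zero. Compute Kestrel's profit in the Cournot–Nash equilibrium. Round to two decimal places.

4201.39

Kestrel's profit: π_K = (415 - 2Q)q_K - (99q_K). Setting ∂π_K/∂q_K = 0: 316 - 4q_K - 2(q_I) = 0.
Ionix's profit: π_I = (415 - 2Q)q_I - (58q_I). Setting ∂π_I/∂q_I = 0: 357 - 4q_I - 2(q_K) = 0.
So q_K = (316 - 2q_I)/4 and q_I = (357 - 2q_K)/4.
Substituting one into the other gives q_K = 275/6 and q_I = 199/3.
Price P = 415 - 2·(673/6) = 572/3.
Kestrel's profit: (572/3 - 99)·(275/6) = 4201.3889.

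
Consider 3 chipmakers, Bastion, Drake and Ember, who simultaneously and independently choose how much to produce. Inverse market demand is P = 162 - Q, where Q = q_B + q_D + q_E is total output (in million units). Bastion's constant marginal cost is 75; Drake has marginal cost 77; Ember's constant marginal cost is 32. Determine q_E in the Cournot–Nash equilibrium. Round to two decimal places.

Bastion's profit: π_B = (162 - Q)q_B - (75q_B). Setting ∂π_B/∂q_B = 0: 87 - 2q_B - (q_D + q_E) = 0.
Drake's profit: π_D = (162 - Q)q_D - (77q_D). Setting ∂π_D/∂q_D = 0: 85 - 2q_D - (q_B + q_E) = 0.
Ember's first-order condition: 130 - 2q_E - (q_B + q_D) = 0.
Adding the 3 first-order conditions: 302 − 4Q = 0, so Q = 151/2.
Back-substituting: q_B = (87 − 151/2) = 23/2, q_D = (85 − 151/2) = 19/2, q_E = (130 − 151/2) = 109/2.

54.50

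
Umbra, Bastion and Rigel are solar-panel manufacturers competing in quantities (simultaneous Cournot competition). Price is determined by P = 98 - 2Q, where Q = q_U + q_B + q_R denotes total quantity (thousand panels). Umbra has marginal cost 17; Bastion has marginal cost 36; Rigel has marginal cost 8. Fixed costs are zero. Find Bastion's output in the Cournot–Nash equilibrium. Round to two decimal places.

1.88

Umbra's profit: π_U = (98 - 2Q)q_U - (17q_U). Setting ∂π_U/∂q_U = 0: 81 - 4q_U - 2(q_B + q_R) = 0.
Bastion's first-order condition: 62 - 4q_B - 2(q_U + q_R) = 0.
Rigel's profit: π_R = (98 - 2Q)q_R - (8q_R). Setting ∂π_R/∂q_R = 0: 90 - 4q_R - 2(q_U + q_B) = 0.
Adding the 3 first-order conditions: 233 − 8Q = 0, so Q = 233/8.
Back-substituting: q_U = (81 − 233/4)/2 = 91/8, q_B = (62 − 233/4)/2 = 15/8, q_R = (90 − 233/4)/2 = 127/8.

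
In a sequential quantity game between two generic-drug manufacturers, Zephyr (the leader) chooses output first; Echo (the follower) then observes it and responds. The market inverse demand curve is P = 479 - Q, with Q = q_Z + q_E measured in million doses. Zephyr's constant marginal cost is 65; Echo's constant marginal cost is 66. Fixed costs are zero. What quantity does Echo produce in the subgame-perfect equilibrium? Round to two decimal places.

Solve by backward induction. Given q_Z, the follower Echo maximises π_E = (479 - q_Z - q_E)q_E - 66q_E.
Follower FOC: 413 - q_Z - 2q_E = 0, so q_E(q_Z) = (413 - q_Z)/2.
Zephyr substitutes q_E(q_Z) into its own profit: π_Z = q_Z(479 - q_Z - (413 - q_Z)/2) - 65q_Z = (545/2 - (1/2)q_Z)q_Z - 65q_Z.
The leader's first-order condition 415/2 - q_Z = 0 yields q_Z = 415/2.
Then q_E = (413 - 415/2)/2 = 411/4.

102.75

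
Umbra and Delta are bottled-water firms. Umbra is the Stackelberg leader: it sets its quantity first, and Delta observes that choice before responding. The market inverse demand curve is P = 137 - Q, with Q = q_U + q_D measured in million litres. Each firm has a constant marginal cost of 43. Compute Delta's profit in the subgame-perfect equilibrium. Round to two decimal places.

552.25

The follower Delta best-responds to any q_U: π_D = (137 - Q)q_D - 43q_D.
Follower FOC: 94 - q_U - 2q_D = 0, so q_D(q_U) = (94 - q_U)/2.
Umbra substitutes q_D(q_U) into its own profit: π_U = q_U(137 - q_U - (94 - q_U)/2) - 43q_U = (90 - (1/2)q_U)q_U - 43q_U.
The leader's first-order condition 47 - q_U = 0 yields q_U = 47.
Then q_D = (94 - 47)/2 = 47/2.
Price P = 137 - 141/2 = 133/2.
Delta's profit: (133/2 - 43)·(47/2) = 552.2500.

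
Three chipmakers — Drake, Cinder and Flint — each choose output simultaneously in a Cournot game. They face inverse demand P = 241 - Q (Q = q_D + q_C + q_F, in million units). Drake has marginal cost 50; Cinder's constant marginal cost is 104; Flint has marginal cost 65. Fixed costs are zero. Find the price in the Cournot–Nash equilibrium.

115

Drake's profit: π_D = (241 - Q)q_D - (50q_D). Setting ∂π_D/∂q_D = 0: 191 - 2q_D - (q_C + q_F) = 0.
Cinder's profit: π_C = (241 - Q)q_C - (104q_C). Setting ∂π_C/∂q_C = 0: 137 - 2q_C - (q_D + q_F) = 0.
Flint's first-order condition: 176 - 2q_F - (q_D + q_C) = 0.
Adding the 3 first-order conditions: 504 − 4Q = 0, so Q = 126.
Back-substituting: q_D = (191 − 126) = 65, q_C = (137 − 126) = 11, q_F = (176 − 126) = 50.
Total output Q = 126, so price P = 241 - 126 = 115.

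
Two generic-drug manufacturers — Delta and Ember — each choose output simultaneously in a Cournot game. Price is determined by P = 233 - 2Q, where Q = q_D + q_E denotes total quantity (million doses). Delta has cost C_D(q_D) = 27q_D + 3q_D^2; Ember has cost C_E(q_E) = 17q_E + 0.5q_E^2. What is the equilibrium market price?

Delta's profit: π_D = (233 - 2Q)q_D - (27q_D + 3q_D²). Setting ∂π_D/∂q_D = 0: 206 - 10q_D - 2(q_E) = 0.
Ember's first-order condition: 216 - 5q_E - 2(q_D) = 0.
So q_D = (206 - 2q_E)/10 and q_E = (216 - 2q_D)/5.
Substituting one into the other gives q_D = 13 and q_E = 38.
Total output Q = 51, so price P = 233 - 2·51 = 131.

131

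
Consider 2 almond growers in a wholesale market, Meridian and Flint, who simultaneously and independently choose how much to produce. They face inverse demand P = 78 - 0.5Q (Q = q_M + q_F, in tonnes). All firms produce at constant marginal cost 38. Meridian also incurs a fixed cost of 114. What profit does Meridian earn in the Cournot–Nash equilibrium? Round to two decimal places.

241.56

A representative firm's profit is π_i = q_i(78 - 0.5Q) - 38q_i.
First-order condition (treating rivals' output as given): 40 - q_i - (1/2)q_j = 0.
With identical firms every q_j equals q_i, so q_j = q_i and 40 = (3/2)q_i, giving q_i = 80/3.
Price P = 78 - (1/2)·(160/3) = 154/3.
Meridian's profit: (154/3 - 38)·(80/3) - 114 = 241.5556.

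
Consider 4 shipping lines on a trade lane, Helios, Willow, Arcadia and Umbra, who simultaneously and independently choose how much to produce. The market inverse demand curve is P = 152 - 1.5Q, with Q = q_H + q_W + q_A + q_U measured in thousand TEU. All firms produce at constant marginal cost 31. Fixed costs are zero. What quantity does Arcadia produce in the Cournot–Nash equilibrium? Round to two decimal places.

Each firm earns π_i = (152 - 1.5Q)q_i - 31q_i.
Setting ∂π_i/∂q_i = 0 with rivals' quantities fixed: 121 - 3q_i - (3/2)·Σ_{j≠i} q_j = 0.
With identical firms every q_j equals q_i, so Σ_{j≠i} q_j = 3q_i and 121 = (15/2)q_i, giving q_i = 242/15.

16.13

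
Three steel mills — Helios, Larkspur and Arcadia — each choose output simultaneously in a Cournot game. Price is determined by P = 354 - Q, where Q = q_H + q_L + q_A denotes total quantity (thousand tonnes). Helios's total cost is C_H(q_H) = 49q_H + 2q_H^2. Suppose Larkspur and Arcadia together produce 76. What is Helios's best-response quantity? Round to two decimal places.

38.17

With rivals' combined output fixed at 76, Helios's profit is π_H = (354 - 76 - q_H)q_H - (49q_H + 2q_H²) = (278 - q_H)q_H - (49q_H + 2q_H²).
∂π_H/∂q_H = 229 - 6q_H = 0, so q_H = 229/6.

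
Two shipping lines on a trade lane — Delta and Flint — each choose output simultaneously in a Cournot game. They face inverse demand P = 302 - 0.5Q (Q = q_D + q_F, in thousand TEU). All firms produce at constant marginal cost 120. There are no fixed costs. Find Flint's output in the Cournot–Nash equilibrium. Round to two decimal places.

A representative firm's profit is π_i = q_i(302 - 0.5Q) - 120q_i.
First-order condition (treating rivals' output as given): 182 - q_i - (1/2)q_j = 0.
By symmetry each firm produces the same amount; substituting q_j = q_i yields q_i = 182/(3/2) = 364/3.

121.33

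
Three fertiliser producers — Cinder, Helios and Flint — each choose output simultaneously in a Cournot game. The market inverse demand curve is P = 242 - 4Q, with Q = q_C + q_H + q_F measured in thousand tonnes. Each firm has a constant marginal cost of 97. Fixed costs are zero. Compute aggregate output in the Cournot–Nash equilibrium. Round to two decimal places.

27.19

A representative firm's profit is π_i = q_i(242 - 4Q) - 97q_i.
First-order condition (treating rivals' output as given): 145 - 8q_i - 4·Σ_{j≠i} q_j = 0.
With identical firms every q_j equals q_i, so Σ_{j≠i} q_j = 2q_i and 145 = 16q_i, giving q_i = 145/16.
Total output Q = 145/16 + 145/16 + 145/16 = 435/16.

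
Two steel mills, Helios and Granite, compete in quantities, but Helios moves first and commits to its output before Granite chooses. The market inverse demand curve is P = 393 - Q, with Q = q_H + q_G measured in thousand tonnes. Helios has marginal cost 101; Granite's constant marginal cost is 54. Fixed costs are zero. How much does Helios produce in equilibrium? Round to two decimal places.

The follower Granite best-responds to any q_H: π_G = (393 - Q)q_G - 54q_G.
Follower FOC: 339 - q_H - 2q_G = 0, so q_G(q_H) = (339 - q_H)/2.
Helios substitutes q_G(q_H) into its own profit: π_H = q_H(393 - q_H - (339 - q_H)/2) - 101q_H = (447/2 - (1/2)q_H)q_H - 101q_H.
The leader's first-order condition 245/2 - q_H = 0 yields q_H = 245/2.
Then q_G = (339 - 245/2)/2 = 433/4.

122.50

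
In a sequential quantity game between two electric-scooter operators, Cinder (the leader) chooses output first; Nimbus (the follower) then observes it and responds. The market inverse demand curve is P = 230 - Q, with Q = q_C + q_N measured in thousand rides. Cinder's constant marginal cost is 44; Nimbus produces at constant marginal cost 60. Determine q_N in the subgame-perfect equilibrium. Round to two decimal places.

Solve by backward induction. Given q_C, the follower Nimbus maximises π_N = (230 - q_C - q_N)q_N - 60q_N.
Follower FOC: 170 - q_C - 2q_N = 0, so q_N(q_C) = (170 - q_C)/2.
The leader anticipates this reaction. Substituting into P = 230 - Q gives P = 145 - (1/2)q_C, so π_C = (145 - (1/2)q_C)q_C - 44q_C.
Leader FOC: 101 - q_C = 0, so q_C = 101.
Then q_N = (170 - 101)/2 = 69/2.

34.50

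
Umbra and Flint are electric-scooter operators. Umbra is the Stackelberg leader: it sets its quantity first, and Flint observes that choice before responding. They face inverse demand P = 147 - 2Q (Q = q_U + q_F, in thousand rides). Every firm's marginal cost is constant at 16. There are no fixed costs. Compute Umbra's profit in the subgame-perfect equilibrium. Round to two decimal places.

The follower Flint best-responds to any q_U: π_F = (147 - 2Q)q_F - 16q_F.
∂π_F/∂q_F = 131 - 2q_U - 4q_F = 0 gives the reaction function q_F = (131 - 2q_U)/4.
The leader anticipates this reaction. Substituting into P = 147 - 2Q gives P = 163/2 - q_U, so π_U = (163/2 - q_U)q_U - 16q_U.
Maximising: ∂π_U/∂q_U = 131/2 - 2q_U = 0, giving q_U = 131/4.
Then q_F = (131 - 2·(131/4))/4 = 131/8.
Price P = 147 - 2·(393/8) = 195/4.
Umbra's profit: (195/4 - 16)·(131/4) = 1072.5625.

1072.56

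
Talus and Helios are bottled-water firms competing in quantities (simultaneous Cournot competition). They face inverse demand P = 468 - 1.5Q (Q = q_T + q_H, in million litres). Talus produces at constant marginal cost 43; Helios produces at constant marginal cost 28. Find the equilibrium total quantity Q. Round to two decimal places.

192.22

Talus's profit: π_T = (468 - 1.5Q)q_T - (43q_T). Setting ∂π_T/∂q_T = 0: 425 - 3q_T - (3/2)(q_H) = 0.
Helios's first-order condition: 440 - 3q_H - (3/2)(q_T) = 0.
So q_T = (425 - (3/2)q_H)/3 and q_H = (440 - (3/2)q_T)/3.
Solving the pair: q_T = 820/9, q_H = 910/9.
Total output Q = 820/9 + 910/9 = 1730/9.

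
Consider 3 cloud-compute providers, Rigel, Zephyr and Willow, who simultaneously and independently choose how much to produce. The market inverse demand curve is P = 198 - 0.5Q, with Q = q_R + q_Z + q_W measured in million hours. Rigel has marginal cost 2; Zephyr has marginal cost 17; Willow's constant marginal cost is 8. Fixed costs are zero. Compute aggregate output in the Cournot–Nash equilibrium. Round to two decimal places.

283.50

Rigel's profit: π_R = (198 - 0.5Q)q_R - (2q_R). Setting ∂π_R/∂q_R = 0: 196 - q_R - (1/2)(q_Z + q_W) = 0.
Zephyr's first-order condition: 181 - q_Z - (1/2)(q_R + q_W) = 0.
Willow's first-order condition: 190 - q_W - (1/2)(q_R + q_Z) = 0.
Adding the 3 first-order conditions: 567 − 2Q = 0, so Q = 567/2.
Back-substituting: q_R = (196 − 567/4)/(1/2) = 217/2, q_Z = (181 − 567/4)/(1/2) = 157/2, q_W = (190 − 567/4)/(1/2) = 193/2.
Total output Q = 217/2 + 157/2 + 193/2 = 567/2.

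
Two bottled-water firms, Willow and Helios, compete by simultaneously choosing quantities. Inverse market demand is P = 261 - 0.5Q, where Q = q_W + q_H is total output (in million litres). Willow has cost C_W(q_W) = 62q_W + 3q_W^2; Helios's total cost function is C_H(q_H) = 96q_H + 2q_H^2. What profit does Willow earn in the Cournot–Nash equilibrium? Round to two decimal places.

2413.37

Willow's profit: π_W = (261 - 0.5Q)q_W - (62q_W + 3q_W²). Setting ∂π_W/∂q_W = 0: 199 - 7q_W - (1/2)(q_H) = 0.
Helios's first-order condition: 165 - 5q_H - (1/2)(q_W) = 0.
Rearranging gives the reaction functions q_W = (199 - (1/2)q_H)/7 and q_H = (165 - (1/2)q_W)/5.
Solving the pair: q_W = 26.2590, q_H = 30.3741.
Price P = 261 - (1/2)·56.6331 = 232.6835.
Willow's profit: 232.6835·26.2590 - 62·26.2590 - 3·26.2590² = 2413.3715.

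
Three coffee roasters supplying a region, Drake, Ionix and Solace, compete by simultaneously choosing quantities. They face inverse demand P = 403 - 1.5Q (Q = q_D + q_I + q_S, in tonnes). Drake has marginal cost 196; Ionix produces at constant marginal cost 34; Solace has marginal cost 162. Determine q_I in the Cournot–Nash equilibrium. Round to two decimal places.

109.83

Drake's profit: π_D = (403 - 1.5Q)q_D - (196q_D). Setting ∂π_D/∂q_D = 0: 207 - 3q_D - (3/2)(q_I + q_S) = 0.
Ionix's first-order condition: 369 - 3q_I - (3/2)(q_D + q_S) = 0.
Solace's first-order condition: 241 - 3q_S - (3/2)(q_D + q_I) = 0.
Summing all 3 equations gives 817 − 6Q = 0, hence Q = 817/6.
Back-substituting: q_D = (207 − 817/4)/(3/2) = 11/6, q_I = (369 − 817/4)/(3/2) = 659/6, q_S = (241 − 817/4)/(3/2) = 49/2.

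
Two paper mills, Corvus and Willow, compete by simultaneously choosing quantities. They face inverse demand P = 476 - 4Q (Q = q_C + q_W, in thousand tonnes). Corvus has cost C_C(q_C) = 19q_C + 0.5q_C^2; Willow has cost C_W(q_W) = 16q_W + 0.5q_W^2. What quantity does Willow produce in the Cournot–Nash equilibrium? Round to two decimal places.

35.57

Corvus's profit: π_C = (476 - 4Q)q_C - (19q_C + (1/2)q_C²). Setting ∂π_C/∂q_C = 0: 457 - 9q_C - 4(q_W) = 0.
Willow's profit: π_W = (476 - 4Q)q_W - (16q_W + (1/2)q_W²). Setting ∂π_W/∂q_W = 0: 460 - 9q_W - 4(q_C) = 0.
So q_C = (457 - 4q_W)/9 and q_W = (460 - 4q_C)/9.
Substituting one into the other gives q_C = 34.9692 and q_W = 35.5692.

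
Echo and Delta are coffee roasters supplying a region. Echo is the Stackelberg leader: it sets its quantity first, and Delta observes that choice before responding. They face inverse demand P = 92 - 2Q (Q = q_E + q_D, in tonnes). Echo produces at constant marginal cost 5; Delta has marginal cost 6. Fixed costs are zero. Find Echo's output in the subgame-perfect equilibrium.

Solve by backward induction. Given q_E, the follower Delta maximises π_D = (92 - 2q_E - 2q_D)q_D - 6q_D.
Setting the follower's marginal profit to zero, 86 - 2q_E - 4q_D = 0, i.e. q_D = (86 - 2q_E)/4.
Echo substitutes q_D(q_E) into its own profit: π_E = q_E(92 - 2q_E - (86 - 2q_E)/2) - 5q_E = (49 - q_E)q_E - 5q_E.
Leader FOC: 44 - 2q_E = 0, so q_E = 22.
Then q_D = (86 - 2·22)/4 = 21/2.

22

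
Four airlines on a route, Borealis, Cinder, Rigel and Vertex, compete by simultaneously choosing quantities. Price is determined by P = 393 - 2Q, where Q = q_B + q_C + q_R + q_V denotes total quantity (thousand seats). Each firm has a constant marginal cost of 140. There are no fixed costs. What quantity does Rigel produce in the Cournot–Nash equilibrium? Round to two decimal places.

A representative firm's profit is π_i = q_i(393 - 2Q) - 140q_i.
Setting ∂π_i/∂q_i = 0 with rivals' quantities fixed: 253 - 4q_i - 2·Σ_{j≠i} q_j = 0.
With identical firms every q_j equals q_i, so Σ_{j≠i} q_j = 3q_i and 253 = 10q_i, giving q_i = 253/10.

25.30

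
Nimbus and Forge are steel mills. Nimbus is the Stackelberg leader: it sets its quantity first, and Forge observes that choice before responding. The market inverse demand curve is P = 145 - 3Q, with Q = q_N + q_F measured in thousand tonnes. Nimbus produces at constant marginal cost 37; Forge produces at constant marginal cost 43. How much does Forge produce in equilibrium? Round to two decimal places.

7.50

Solve by backward induction. Given q_N, the follower Forge maximises π_F = (145 - 3q_N - 3q_F)q_F - 43q_F.
∂π_F/∂q_F = 102 - 3q_N - 6q_F = 0 gives the reaction function q_F = (102 - 3q_N)/6.
The leader anticipates this reaction. Substituting into P = 145 - 3Q gives P = 94 - (3/2)q_N, so π_N = (94 - (3/2)q_N)q_N - 37q_N.
Leader FOC: 57 - 3q_N = 0, so q_N = 19.
Then q_F = (102 - 3·19)/6 = 15/2.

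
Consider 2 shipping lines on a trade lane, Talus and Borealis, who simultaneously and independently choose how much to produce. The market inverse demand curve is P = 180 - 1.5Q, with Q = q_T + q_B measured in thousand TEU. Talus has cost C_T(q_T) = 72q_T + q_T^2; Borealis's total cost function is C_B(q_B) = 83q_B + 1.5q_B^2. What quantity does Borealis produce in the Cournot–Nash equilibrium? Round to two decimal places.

11.64

Talus's profit: π_T = (180 - 1.5Q)q_T - (72q_T + q_T²). Setting ∂π_T/∂q_T = 0: 108 - 5q_T - (3/2)(q_B) = 0.
Borealis's first-order condition: 97 - 6q_B - (3/2)(q_T) = 0.
Rearranging gives the reaction functions q_T = (108 - (3/2)q_B)/5 and q_B = (97 - (3/2)q_T)/6.
Solving the pair: q_T = 670/37, q_B = 1292/111.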